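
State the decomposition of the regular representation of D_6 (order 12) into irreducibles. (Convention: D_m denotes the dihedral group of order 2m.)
Each irreducible V_i of dimension d_i appears with multiplicity d_i, i.e. rho_reg = (direct sum over all irreducibles V_i) d_i V_i. The irreducible dimensions for D_6 are 1, 1, 1, 1, 2, 2: 4 irreducibles of dimension 1, each with multiplicity 1; 2 irreducibles of dimension 2, each with multiplicity 2. Total dimension 4*1*1 + 2*2*2 = 12 = |G|.

General theorem: in the regular representation of a finite group G, each irreducible appears with multiplicity equal to its dimension. Check: dim(rho_reg) = sum d_i^2 = 1 + 1 + 1 + 1 + 4 + 4 = 12 = |G|.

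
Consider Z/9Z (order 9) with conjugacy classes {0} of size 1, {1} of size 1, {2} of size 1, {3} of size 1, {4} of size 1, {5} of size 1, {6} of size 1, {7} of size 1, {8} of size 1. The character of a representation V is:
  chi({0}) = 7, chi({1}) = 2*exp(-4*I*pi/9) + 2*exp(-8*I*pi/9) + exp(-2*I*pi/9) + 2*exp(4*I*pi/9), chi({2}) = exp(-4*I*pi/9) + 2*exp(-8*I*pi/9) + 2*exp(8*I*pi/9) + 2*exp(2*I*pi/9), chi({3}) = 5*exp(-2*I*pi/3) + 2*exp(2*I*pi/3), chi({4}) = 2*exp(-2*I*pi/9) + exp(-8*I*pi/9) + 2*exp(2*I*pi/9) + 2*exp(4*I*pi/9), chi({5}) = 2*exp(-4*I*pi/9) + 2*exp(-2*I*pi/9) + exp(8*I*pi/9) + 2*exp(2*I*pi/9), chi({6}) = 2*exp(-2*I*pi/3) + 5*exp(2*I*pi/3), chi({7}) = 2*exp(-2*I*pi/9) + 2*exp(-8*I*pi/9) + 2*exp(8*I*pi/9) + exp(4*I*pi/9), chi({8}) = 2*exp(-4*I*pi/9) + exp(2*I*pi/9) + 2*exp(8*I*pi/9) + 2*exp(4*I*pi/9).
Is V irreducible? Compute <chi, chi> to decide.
Not irreducible (reducible): <chi, chi> = 13 > 1.

Argument: <chi, chi> = (1/|G|) sum_C |C| * |chi(C)|^2 = (1/9)[1*|7|^2 + 1*|2*exp(-4*I*pi/9) + 2*exp(-8*I*pi/9) + exp(-2*I*pi/9) + 2*exp(4*I*pi/9)|^2 + 1*|exp(-4*I*pi/9) + 2*exp(-8*I*pi/9) + 2*exp(8*I*pi/9) + 2*exp(2*I*pi/9)|^2 + 1*|5*exp(-2*I*pi/3) + 2*exp(2*I*pi/3)|^2 + 1*|2*exp(-2*I*pi/9) + exp(-8*I*pi/9) + 2*exp(2*I*pi/9) + 2*exp(4*I*pi/9)|^2 + 1*|2*exp(-4*I*pi/9) + 2*exp(-2*I*pi/9) + exp(8*I*pi/9) + 2*exp(2*I*pi/9)|^2 + 1*|2*exp(-2*I*pi/3) + 5*exp(2*I*pi/3)|^2 + 1*|2*exp(-2*I*pi/9) + 2*exp(-8*I*pi/9) + 2*exp(8*I*pi/9) + exp(4*I*pi/9)|^2 + 1*|2*exp(-4*I*pi/9) + exp(2*I*pi/9) + 2*exp(8*I*pi/9) + 2*exp(4*I*pi/9)|^2]
  = (1/9)[(49) + (13 + 8*exp(-2*I*pi/3) + 4*exp(-4*I*pi/9) + 4*exp(-8*I*pi/9) + 2*exp(-2*I*pi/9) + 2*exp(2*I*pi/9) + 4*exp(8*I*pi/9) + 4*exp(4*I*pi/9) + 8*exp(2*I*pi/3)) + (13 + 8*exp(-2*I*pi/3) + 4*exp(-2*I*pi/9) + 2*exp(-4*I*pi/9) + 4*exp(-8*I*pi/9) + 4*exp(8*I*pi/9) + 2*exp(4*I*pi/9) + 4*exp(2*I*pi/9) + 8*exp(2*I*pi/3)) + (19) + (13 + 8*exp(-2*I*pi/3) + 4*exp(-4*I*pi/9) + 4*exp(-2*I*pi/9) + 2*exp(-8*I*pi/9) + 2*exp(8*I*pi/9) + 4*exp(2*I*pi/9) + 4*exp(4*I*pi/9) + 8*exp(2*I*pi/3)) + (13 + 8*exp(-2*I*pi/3) + 4*exp(-4*I*pi/9) + 4*exp(-2*I*pi/9) + 2*exp(-8*I*pi/9) + 2*exp(8*I*pi/9) + 4*exp(2*I*pi/9) + 4*exp(4*I*pi/9) + 8*exp(2*I*pi/3)) + (19) + (13 + 8*exp(-2*I*pi/3) + 4*exp(-2*I*pi/9) + 2*exp(-4*I*pi/9) + 4*exp(-8*I*pi/9) + 4*exp(8*I*pi/9) + 2*exp(4*I*pi/9) + 4*exp(2*I*pi/9) + 8*exp(2*I*pi/3)) + (13 + 8*exp(-2*I*pi/3) + 4*exp(-4*I*pi/9) + 4*exp(-8*I*pi/9) + 2*exp(-2*I*pi/9) + 2*exp(2*I*pi/9) + 4*exp(8*I*pi/9) + 4*exp(4*I*pi/9) + 8*exp(2*I*pi/3))] = 117/9 = 13.
(Exp terms are combined using exp(i*s)*conj(exp(i*t)) = exp(i*(s-t)), and sums of them are collapsed using the identity that for every m > 1 the m distinct m-th roots of unity sum to 0, e.g. 1 + exp(2*I*pi/3) + exp(-2*I*pi/3) = 0.)
A character is irreducible iff <chi, chi> = 1, so this representation is reducible.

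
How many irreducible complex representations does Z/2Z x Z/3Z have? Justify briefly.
6

Working: The number of irreducible complex representations of a finite group equals its number of conjugacy classes. Z/2Z x Z/3Z is abelian of order 6, so every element is its own conjugacy class: 6 classes, so Z/2Z x Z/3Z (order 6) has exactly 6 irreducible complex representations.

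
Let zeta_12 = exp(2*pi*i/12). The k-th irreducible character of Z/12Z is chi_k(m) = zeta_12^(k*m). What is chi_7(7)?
chi_7(7) = zeta_12^49 = exp(I*pi/6)

Solution. chi_7(7) = zeta_12^(7*7) = zeta_12^49. Since zeta_12^12 = 1, this equals zeta_12^1 = exp(2*pi*i*1/12) = exp(I*pi/6).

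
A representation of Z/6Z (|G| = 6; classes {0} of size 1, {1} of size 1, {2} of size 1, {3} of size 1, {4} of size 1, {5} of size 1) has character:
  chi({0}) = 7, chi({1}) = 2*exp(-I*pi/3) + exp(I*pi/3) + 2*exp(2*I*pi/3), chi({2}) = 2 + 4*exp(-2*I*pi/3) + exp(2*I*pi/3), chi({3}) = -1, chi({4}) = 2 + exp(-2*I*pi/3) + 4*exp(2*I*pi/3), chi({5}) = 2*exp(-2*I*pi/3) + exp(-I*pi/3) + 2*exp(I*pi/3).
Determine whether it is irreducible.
Not irreducible (reducible): <chi, chi> = 11 > 1.

Explanation: <chi, chi> = (1/|G|) sum_C |C| * |chi(C)|^2 = (1/6)[1*|7|^2 + 1*|2*exp(-I*pi/3) + exp(I*pi/3) + 2*exp(2*I*pi/3)|^2 + 1*|2 + 4*exp(-2*I*pi/3) + exp(2*I*pi/3)|^2 + 1*|-1|^2 + 1*|2 + exp(-2*I*pi/3) + 4*exp(2*I*pi/3)|^2 + 1*|2*exp(-2*I*pi/3) + exp(-I*pi/3) + 2*exp(I*pi/3)|^2]
  = (1/6)[(49) + (1) + (7) + (1) + (7) + (1)] = 66/6 = 11.
(Exp terms are combined using exp(i*s)*conj(exp(i*t)) = exp(i*(s-t)), and sums of them are collapsed using the identity that for every m > 1 the m distinct m-th roots of unity sum to 0, e.g. 1 + exp(2*I*pi/3) + exp(-2*I*pi/3) = 0.)
A character is irreducible iff <chi, chi> = 1, so this representation is reducible.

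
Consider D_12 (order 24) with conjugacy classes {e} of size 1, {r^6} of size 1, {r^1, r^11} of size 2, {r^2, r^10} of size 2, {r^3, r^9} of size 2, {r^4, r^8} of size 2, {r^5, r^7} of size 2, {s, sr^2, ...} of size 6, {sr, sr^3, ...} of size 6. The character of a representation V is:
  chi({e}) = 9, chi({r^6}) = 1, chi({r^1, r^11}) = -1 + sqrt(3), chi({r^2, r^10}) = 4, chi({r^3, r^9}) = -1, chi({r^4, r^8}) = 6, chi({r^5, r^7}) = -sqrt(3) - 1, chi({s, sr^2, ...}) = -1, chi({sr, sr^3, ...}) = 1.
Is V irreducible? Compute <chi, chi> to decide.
Not irreducible (reducible): <chi, chi> = 9 > 1.

Justification: <chi, chi> = (1/|G|) sum_C |C| * |chi(C)|^2 = (1/24)[1*|9|^2 + 1*|1|^2 + 2*|-1 + sqrt(3)|^2 + 2*|4|^2 + 2*|-1|^2 + 2*|6|^2 + 2*|-sqrt(3) - 1|^2 + 6*|-1|^2 + 6*|1|^2]
  = (1/24)[(81) + (1) + (8 - 4*sqrt(3)) + (32) + (2) + (72) + (4*sqrt(3) + 8) + (6) + (6)] = 216/24 = 9.
A character is irreducible iff <chi, chi> = 1, so this representation is reducible.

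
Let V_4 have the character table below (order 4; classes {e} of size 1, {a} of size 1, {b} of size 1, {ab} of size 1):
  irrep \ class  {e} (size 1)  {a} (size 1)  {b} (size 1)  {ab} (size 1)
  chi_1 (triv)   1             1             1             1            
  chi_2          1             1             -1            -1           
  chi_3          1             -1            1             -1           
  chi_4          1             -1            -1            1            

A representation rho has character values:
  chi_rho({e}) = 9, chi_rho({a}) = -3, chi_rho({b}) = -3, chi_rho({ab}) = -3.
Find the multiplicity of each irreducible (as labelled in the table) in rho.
Multiplicities: chi_1: 0, chi_2: 3, chi_3: 3, chi_4: 3.

Argument: Use <chi_rho, chi> = (1/|G|) sum_C |C| * chi_rho(C) * conj(chi(C)) with |G| = 4 for each irreducible chi in the table:
  <chi_rho, chi_1> = (1/4)[1*(9)*conj(1) + 1*(-3)*conj(1) + 1*(-3)*conj(1) + 1*(-3)*conj(1)]
      = (1/4)[(9) + (-3) + (-3) + (-3)] = 0/4 = 0
  <chi_rho, chi_2> = (1/4)[1*(9)*conj(1) + 1*(-3)*conj(1) + 1*(-3)*conj(-1) + 1*(-3)*conj(-1)]
      = (1/4)[(9) + (-3) + (3) + (3)] = 12/4 = 3
  <chi_rho, chi_3> = (1/4)[1*(9)*conj(1) + 1*(-3)*conj(-1) + 1*(-3)*conj(1) + 1*(-3)*conj(-1)]
      = (1/4)[(9) + (3) + (-3) + (3)] = 12/4 = 3
  <chi_rho, chi_4> = (1/4)[1*(9)*conj(1) + 1*(-3)*conj(-1) + 1*(-3)*conj(-1) + 1*(-3)*conj(1)]
      = (1/4)[(9) + (3) + (3) + (-3)] = 12/4 = 3
Dimension check: dim(rho) = sum (mult * dim) = 0*1 + 3*1 + 3*1 + 3*1 = 9 = chi_rho(e) = 9.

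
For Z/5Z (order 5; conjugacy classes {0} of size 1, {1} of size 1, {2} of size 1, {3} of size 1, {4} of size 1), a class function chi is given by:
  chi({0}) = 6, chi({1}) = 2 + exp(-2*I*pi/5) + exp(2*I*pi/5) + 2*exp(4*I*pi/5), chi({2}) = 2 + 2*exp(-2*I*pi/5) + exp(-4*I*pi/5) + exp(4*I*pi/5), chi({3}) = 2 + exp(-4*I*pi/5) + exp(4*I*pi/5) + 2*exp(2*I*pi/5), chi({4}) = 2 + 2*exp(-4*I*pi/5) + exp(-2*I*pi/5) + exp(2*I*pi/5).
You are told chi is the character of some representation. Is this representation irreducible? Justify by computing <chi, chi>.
Not irreducible (reducible): <chi, chi> = 10 > 1.

Justification: <chi, chi> = (1/|G|) sum_C |C| * |chi(C)|^2 = (1/5)[1*|6|^2 + 1*|2 + exp(-2*I*pi/5) + exp(2*I*pi/5) + 2*exp(4*I*pi/5)|^2 + 1*|2 + 2*exp(-2*I*pi/5) + exp(-4*I*pi/5) + exp(4*I*pi/5)|^2 + 1*|2 + exp(-4*I*pi/5) + exp(4*I*pi/5) + 2*exp(2*I*pi/5)|^2 + 1*|2 + 2*exp(-4*I*pi/5) + exp(-2*I*pi/5) + exp(2*I*pi/5)|^2]
  = (1/5)[(36) + (10 + 6*exp(-2*I*pi/5) + 7*exp(-4*I*pi/5) + 7*exp(4*I*pi/5) + 6*exp(2*I*pi/5)) + (10 + 7*exp(-2*I*pi/5) + 6*exp(-4*I*pi/5) + 6*exp(4*I*pi/5) + 7*exp(2*I*pi/5)) + (10 + 7*exp(-2*I*pi/5) + 6*exp(-4*I*pi/5) + 6*exp(4*I*pi/5) + 7*exp(2*I*pi/5)) + (10 + 6*exp(-2*I*pi/5) + 7*exp(-4*I*pi/5) + 7*exp(4*I*pi/5) + 6*exp(2*I*pi/5))] = 50/5 = 10.
(Exp terms are combined using exp(i*s)*conj(exp(i*t)) = exp(i*(s-t)), and sums of them are collapsed using the identity that for every m > 1 the m distinct m-th roots of unity sum to 0, e.g. 1 + exp(2*I*pi/3) + exp(-2*I*pi/3) = 0.)
A character is irreducible iff <chi, chi> = 1, so this representation is reducible.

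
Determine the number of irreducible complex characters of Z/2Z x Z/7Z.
14

Derivation: The number of irreducible complex representations of a finite group equals its number of conjugacy classes. Z/2Z x Z/7Z is abelian of order 14, so every element is its own conjugacy class: 14 classes, so Z/2Z x Z/7Z (order 14) has exactly 14 irreducible complex representations.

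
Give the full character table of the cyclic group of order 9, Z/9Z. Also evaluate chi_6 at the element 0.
Character table of Z/9Z (irreps indexed chi_0,...,chi_8 with chi_k(m) = zeta_9^(k*m), zeta_9 = exp(2*pi*i/9)):
  irrep \ class  {0} (size 1)  {1} (size 1)    {2} (size 1)    {3} (size 1)    {4} (size 1)    {5} (size 1)    {6} (size 1)    {7} (size 1)    {8} (size 1)  
  chi_0          1             1               1               1               1               1               1               1               1             
  chi_1          1             exp(2*I*pi/9)   exp(4*I*pi/9)   exp(2*I*pi/3)   exp(8*I*pi/9)   exp(-8*I*pi/9)  exp(-2*I*pi/3)  exp(-4*I*pi/9)  exp(-2*I*pi/9)
  chi_2          1             exp(4*I*pi/9)   exp(8*I*pi/9)   exp(-2*I*pi/3)  exp(-2*I*pi/9)  exp(2*I*pi/9)   exp(2*I*pi/3)   exp(-8*I*pi/9)  exp(-4*I*pi/9)
  chi_3          1             exp(2*I*pi/3)   exp(-2*I*pi/3)  1               exp(2*I*pi/3)   exp(-2*I*pi/3)  1               exp(2*I*pi/3)   exp(-2*I*pi/3)
  chi_4          1             exp(8*I*pi/9)   exp(-2*I*pi/9)  exp(2*I*pi/3)   exp(-4*I*pi/9)  exp(4*I*pi/9)   exp(-2*I*pi/3)  exp(2*I*pi/9)   exp(-8*I*pi/9)
  chi_5          1             exp(-8*I*pi/9)  exp(2*I*pi/9)   exp(-2*I*pi/3)  exp(4*I*pi/9)   exp(-4*I*pi/9)  exp(2*I*pi/3)   exp(-2*I*pi/9)  exp(8*I*pi/9) 
  chi_6          1             exp(-2*I*pi/3)  exp(2*I*pi/3)   1               exp(-2*I*pi/3)  exp(2*I*pi/3)   1               exp(-2*I*pi/3)  exp(2*I*pi/3) 
  chi_7          1             exp(-4*I*pi/9)  exp(-8*I*pi/9)  exp(2*I*pi/3)   exp(2*I*pi/9)   exp(-2*I*pi/9)  exp(-2*I*pi/3)  exp(8*I*pi/9)   exp(4*I*pi/9) 
  chi_8          1             exp(-2*I*pi/9)  exp(-4*I*pi/9)  exp(-2*I*pi/3)  exp(-8*I*pi/9)  exp(8*I*pi/9)   exp(2*I*pi/3)   exp(4*I*pi/9)   exp(2*I*pi/9) 

Spot check: chi_6(0) = zeta_9^(6*0) = zeta_9^0 = 1.

Solution. Z/9Z is abelian, so all 9 irreducible complex representations are 1-dimensional. They are given by chi_k(m) = zeta_9^(k*m) for k = 0,...,8. Row orthogonality: sum_m chi_k(m) conj(chi_l(m)) = 9 * [k = l].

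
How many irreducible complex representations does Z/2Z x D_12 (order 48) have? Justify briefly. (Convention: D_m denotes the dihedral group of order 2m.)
18

Argument: The number of irreducible complex representations of a finite group equals its number of conjugacy classes. For a direct product, #classes(G x H) = #classes(G) * #classes(H). Z/2Z has 2 classes (abelian), D_12 has 9 classes, so 2 * 9 = 18, so Z/2Z x D_12 (order 48) has exactly 18 irreducible complex representations.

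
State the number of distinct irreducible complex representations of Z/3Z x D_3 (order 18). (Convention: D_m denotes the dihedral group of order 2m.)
9

Working: The number of irreducible complex representations of a finite group equals its number of conjugacy classes. For a direct product, #classes(G x H) = #classes(G) * #classes(H). Z/3Z has 3 classes (abelian), D_3 has 3 classes, so 3 * 3 = 9, so Z/3Z x D_3 (order 18) has exactly 9 irreducible complex representations.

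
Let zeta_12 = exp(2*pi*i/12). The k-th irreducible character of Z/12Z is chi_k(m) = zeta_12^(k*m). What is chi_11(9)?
chi_11(9) = zeta_12^99 = I

Reasoning: chi_11(9) = zeta_12^(11*9) = zeta_12^99. Since zeta_12^12 = 1, this equals zeta_12^3 = exp(2*pi*i*3/12) = I.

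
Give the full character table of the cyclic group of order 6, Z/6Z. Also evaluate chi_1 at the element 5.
Character table of Z/6Z (irreps indexed chi_0,...,chi_5 with chi_k(m) = zeta_6^(k*m), zeta_6 = exp(2*pi*i/6)):
  irrep \ class  {0} (size 1)  {1} (size 1)    {2} (size 1)    {3} (size 1)  {4} (size 1)    {5} (size 1)  
  chi_0          1             1               1               1             1               1             
  chi_1          1             exp(I*pi/3)     exp(2*I*pi/3)   -1            exp(-2*I*pi/3)  exp(-I*pi/3)  
  chi_2          1             exp(2*I*pi/3)   exp(-2*I*pi/3)  1             exp(2*I*pi/3)   exp(-2*I*pi/3)
  chi_3          1             -1              1               -1            1               -1            
  chi_4          1             exp(-2*I*pi/3)  exp(2*I*pi/3)   1             exp(-2*I*pi/3)  exp(2*I*pi/3) 
  chi_5          1             exp(-I*pi/3)    exp(-2*I*pi/3)  -1            exp(2*I*pi/3)   exp(I*pi/3)   

Spot check: chi_1(5) = zeta_6^(1*5) = zeta_6^5 = exp(-I*pi/3).

Argument: Z/6Z is abelian, so all 6 irreducible complex representations are 1-dimensional. They are given by chi_k(m) = zeta_6^(k*m) for k = 0,...,5. Row orthogonality: sum_m chi_k(m) conj(chi_l(m)) = 6 * [k = l].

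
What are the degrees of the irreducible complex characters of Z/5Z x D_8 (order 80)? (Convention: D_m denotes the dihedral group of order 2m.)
Dimensions: 1, 1, 1, 1, 1, 1, 1, 1, 1, 1, 1, 1, 1, 1, 1, 1, 1, 1, 1, 1, 2, 2, 2, 2, 2, 2, 2, 2, 2, 2, 2, 2, 2, 2, 2

Solution. There are 35 irreducibles (= number of conjugacy classes). Their dimensions d_i satisfy sum d_i^2 = |G| = 80: 1 + 1 + 1 + 1 + 1 + 1 + 1 + 1 + 1 + 1 + 1 + 1 + 1 + 1 + 1 + 1 + 1 + 1 + 1 + 1 + 4 + 4 + 4 + 4 + 4 + 4 + 4 + 4 + 4 + 4 + 4 + 4 + 4 + 4 + 4 = 80. (For the product with Z/5Z: each of the 5 1-dim characters of Z/5Z tensors with each irrep of D_8, giving 5 copies of each D_8-dimension.)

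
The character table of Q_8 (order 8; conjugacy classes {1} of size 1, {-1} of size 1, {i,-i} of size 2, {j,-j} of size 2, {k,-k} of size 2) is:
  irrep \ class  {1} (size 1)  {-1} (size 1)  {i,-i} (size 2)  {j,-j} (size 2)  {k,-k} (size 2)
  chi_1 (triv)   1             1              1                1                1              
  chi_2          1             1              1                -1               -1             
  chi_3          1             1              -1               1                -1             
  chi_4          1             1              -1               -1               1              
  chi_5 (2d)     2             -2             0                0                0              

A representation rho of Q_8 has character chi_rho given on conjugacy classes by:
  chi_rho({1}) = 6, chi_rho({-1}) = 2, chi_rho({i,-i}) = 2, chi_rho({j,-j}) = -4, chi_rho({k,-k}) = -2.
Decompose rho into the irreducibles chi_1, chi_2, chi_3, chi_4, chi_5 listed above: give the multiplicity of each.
Multiplicities: chi_1: 0, chi_2: 3, chi_3: 0, chi_4: 1, chi_5: 1.

Derivation: Use <chi_rho, chi> = (1/|G|) sum_C |C| * chi_rho(C) * conj(chi(C)) with |G| = 8 for each irreducible chi in the table:
  <chi_rho, chi_1> = (1/8)[1*(6)*conj(1) + 1*(2)*conj(1) + 2*(2)*conj(1) + 2*(-4)*conj(1) + 2*(-2)*conj(1)]
      = (1/8)[(6) + (2) + (4) + (-8) + (-4)] = 0/8 = 0
  <chi_rho, chi_2> = (1/8)[1*(6)*conj(1) + 1*(2)*conj(1) + 2*(2)*conj(1) + 2*(-4)*conj(-1) + 2*(-2)*conj(-1)]
      = (1/8)[(6) + (2) + (4) + (8) + (4)] = 24/8 = 3
  <chi_rho, chi_3> = (1/8)[1*(6)*conj(1) + 1*(2)*conj(1) + 2*(2)*conj(-1) + 2*(-4)*conj(1) + 2*(-2)*conj(-1)]
      = (1/8)[(6) + (2) + (-4) + (-8) + (4)] = 0/8 = 0
  <chi_rho, chi_4> = (1/8)[1*(6)*conj(1) + 1*(2)*conj(1) + 2*(2)*conj(-1) + 2*(-4)*conj(-1) + 2*(-2)*conj(1)]
      = (1/8)[(6) + (2) + (-4) + (8) + (-4)] = 8/8 = 1
  <chi_rho, chi_5> = (1/8)[1*(6)*conj(2) + 1*(2)*conj(-2) + 2*(2)*conj(0) + 2*(-4)*conj(0) + 2*(-2)*conj(0)]
      = (1/8)[(12) + (-4) + (0) + (0) + (0)] = 8/8 = 1
Dimension check: dim(rho) = sum (mult * dim) = 0*1 + 3*1 + 0*1 + 1*1 + 1*2 = 6 = chi_rho(e) = 6.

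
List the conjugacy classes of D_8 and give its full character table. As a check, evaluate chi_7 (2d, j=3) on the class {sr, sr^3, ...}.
Conjugacy classes: {e} of size 1, {r^4} of size 1, {r^1, r^7} of size 2, {r^2, r^6} of size 2, {r^3, r^5} of size 2, {s, sr^2, ...} of size 4, {sr, sr^3, ...} of size 4.
Character table:
  irrep \ class              {e} (size 1)  {r^4} (size 1)  {r^1, r^7} (size 2)  {r^2, r^6} (size 2)  {r^3, r^5} (size 2)  {s, sr^2, ...} (size 4)  {sr, sr^3, ...} (size 4)
  chi_1 (triv)               1             1               1                    1                    1                    1                        1                       
  chi_2 (sign: r->1, s->-1)  1             1               1                    1                    1                    -1                       -1                      
  chi_3 (r->-1, s->1)        1             1               -1                   1                    -1                   1                        -1                      
  chi_4 (r->-1, s->-1)       1             1               -1                   1                    -1                   -1                       1                       
  chi_5 (2d, j=1)            2             -2              sqrt(2)              0                    -sqrt(2)             0                        0                       
  chi_6 (2d, j=2)            2             2               0                    -2                   0                    0                        0                       
  chi_7 (2d, j=3)            2             -2              -sqrt(2)             0                    sqrt(2)              0                        0                       

Spot check: chi_7 (2d, j=3) on {sr, sr^3, ...} = 0.

Why: D_8 has order 2*8 = 16 with 7 conjugacy classes, hence 7 irreducibles. Sum of squared dims 1 + 1 + 1 + 1 + 4 + 4 + 4 = 16 = |G|. Linear characters come from the abelianisation; the 2-dimensional irreps have character r^k -> 2*cos(2*pi*j*k/8), reflections -> 0.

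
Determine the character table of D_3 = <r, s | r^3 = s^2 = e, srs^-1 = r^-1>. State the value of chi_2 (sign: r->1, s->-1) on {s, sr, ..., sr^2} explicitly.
Conjugacy classes: {e} of size 1, {r^1, r^2} of size 2, {s, sr, ..., sr^2} of size 3.
Character table:
  irrep \ class              {e} (size 1)  {r^1, r^2} (size 2)  {s, sr, ..., sr^2} (size 3)
  chi_1 (triv)               1             1                    1                          
  chi_2 (sign: r->1, s->-1)  1             1                    -1                         
  chi_3 (2d, j=1)            2             -1                   0                          

Spot check: chi_2 (sign: r->1, s->-1) on {s, sr, ..., sr^2} = -1.

Justification: D_3 has order 2*3 = 6 with 3 conjugacy classes, hence 3 irreducibles. Sum of squared dims 1 + 1 + 4 = 6 = |G|. Linear characters come from the abelianisation; the 2-dimensional irreps have character r^k -> 2*cos(2*pi*j*k/3), reflections -> 0.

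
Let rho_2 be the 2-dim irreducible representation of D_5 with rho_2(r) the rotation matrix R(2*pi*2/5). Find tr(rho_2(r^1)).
chi_{rho_2}(r^1) = 2*cos(2*pi*2*1/5) = -sqrt(5)/2 - 1/2

Proof sketch: rho_2(r^1) is rotation by angle 2*pi*2*1/5, whose trace is 2*cos(2*pi*2*1/5) = -sqrt(5)/2 - 1/2.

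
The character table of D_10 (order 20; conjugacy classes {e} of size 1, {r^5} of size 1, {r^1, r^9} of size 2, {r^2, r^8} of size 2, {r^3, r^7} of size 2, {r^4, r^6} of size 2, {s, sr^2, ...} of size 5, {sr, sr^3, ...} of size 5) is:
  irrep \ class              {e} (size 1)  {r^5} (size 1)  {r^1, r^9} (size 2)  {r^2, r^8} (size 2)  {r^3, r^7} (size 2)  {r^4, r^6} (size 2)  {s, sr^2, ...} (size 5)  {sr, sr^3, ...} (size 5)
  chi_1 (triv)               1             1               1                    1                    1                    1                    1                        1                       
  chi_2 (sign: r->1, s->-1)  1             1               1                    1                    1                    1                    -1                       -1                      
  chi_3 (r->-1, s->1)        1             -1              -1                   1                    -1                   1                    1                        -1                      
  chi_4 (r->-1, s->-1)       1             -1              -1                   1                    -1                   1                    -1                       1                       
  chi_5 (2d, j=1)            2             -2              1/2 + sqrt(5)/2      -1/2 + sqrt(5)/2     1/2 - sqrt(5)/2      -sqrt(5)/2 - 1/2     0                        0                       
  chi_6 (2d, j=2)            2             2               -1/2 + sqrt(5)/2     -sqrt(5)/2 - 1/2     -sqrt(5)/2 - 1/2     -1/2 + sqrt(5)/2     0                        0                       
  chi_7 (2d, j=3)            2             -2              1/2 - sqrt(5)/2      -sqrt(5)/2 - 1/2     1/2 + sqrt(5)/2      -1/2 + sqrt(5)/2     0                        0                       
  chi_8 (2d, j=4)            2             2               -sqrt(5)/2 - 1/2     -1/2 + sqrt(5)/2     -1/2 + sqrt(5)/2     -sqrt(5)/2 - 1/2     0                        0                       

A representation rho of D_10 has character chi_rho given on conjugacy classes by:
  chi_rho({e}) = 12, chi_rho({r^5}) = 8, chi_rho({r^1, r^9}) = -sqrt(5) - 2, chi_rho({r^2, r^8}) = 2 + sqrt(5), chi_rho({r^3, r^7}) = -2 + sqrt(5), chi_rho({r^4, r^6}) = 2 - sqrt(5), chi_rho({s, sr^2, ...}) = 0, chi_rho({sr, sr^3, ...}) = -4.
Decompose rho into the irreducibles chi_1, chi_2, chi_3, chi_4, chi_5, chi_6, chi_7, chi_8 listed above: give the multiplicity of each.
Multiplicities: chi_1: 0, chi_2: 2, chi_3: 2, chi_4: 0, chi_5: 0, chi_6: 1, chi_7: 0, chi_8: 3.

Derivation: Use <chi_rho, chi> = (1/|G|) sum_C |C| * chi_rho(C) * conj(chi(C)) with |G| = 20 for each irreducible chi in the table:
  <chi_rho, chi_1> = (1/20)[1*(12)*conj(1) + 1*(8)*conj(1) + 2*(-sqrt(5) - 2)*conj(1) + 2*(2 + sqrt(5))*conj(1) + 2*(-2 + sqrt(5))*conj(1) + 2*(2 - sqrt(5))*conj(1) + 5*(0)*conj(1) + 5*(-4)*conj(1)]
      = (1/20)[(12) + (8) + (-2*sqrt(5) - 4) + (4 + 2*sqrt(5)) + (-4 + 2*sqrt(5)) + (4 - 2*sqrt(5)) + (0) + (-20)] = 0/20 = 0
  <chi_rho, chi_2> = (1/20)[1*(12)*conj(1) + 1*(8)*conj(1) + 2*(-sqrt(5) - 2)*conj(1) + 2*(2 + sqrt(5))*conj(1) + 2*(-2 + sqrt(5))*conj(1) + 2*(2 - sqrt(5))*conj(1) + 5*(0)*conj(-1) + 5*(-4)*conj(-1)]
      = (1/20)[(12) + (8) + (-2*sqrt(5) - 4) + (4 + 2*sqrt(5)) + (-4 + 2*sqrt(5)) + (4 - 2*sqrt(5)) + (0) + (20)] = 40/20 = 2
  <chi_rho, chi_3> = (1/20)[1*(12)*conj(1) + 1*(8)*conj(-1) + 2*(-sqrt(5) - 2)*conj(-1) + 2*(2 + sqrt(5))*conj(1) + 2*(-2 + sqrt(5))*conj(-1) + 2*(2 - sqrt(5))*conj(1) + 5*(0)*conj(1) + 5*(-4)*conj(-1)]
      = (1/20)[(12) + (-8) + (4 + 2*sqrt(5)) + (4 + 2*sqrt(5)) + (4 - 2*sqrt(5)) + (4 - 2*sqrt(5)) + (0) + (20)] = 40/20 = 2
  <chi_rho, chi_4> = (1/20)[1*(12)*conj(1) + 1*(8)*conj(-1) + 2*(-sqrt(5) - 2)*conj(-1) + 2*(2 + sqrt(5))*conj(1) + 2*(-2 + sqrt(5))*conj(-1) + 2*(2 - sqrt(5))*conj(1) + 5*(0)*conj(-1) + 5*(-4)*conj(1)]
      = (1/20)[(12) + (-8) + (4 + 2*sqrt(5)) + (4 + 2*sqrt(5)) + (4 - 2*sqrt(5)) + (4 - 2*sqrt(5)) + (0) + (-20)] = 0/20 = 0
  <chi_rho, chi_5> = (1/20)[1*(12)*conj(2) + 1*(8)*conj(-2) + 2*(-sqrt(5) - 2)*conj(1/2 + sqrt(5)/2) + 2*(2 + sqrt(5))*conj(-1/2 + sqrt(5)/2) + 2*(-2 + sqrt(5))*conj(1/2 - sqrt(5)/2) + 2*(2 - sqrt(5))*conj(-sqrt(5)/2 - 1/2) + 5*(0)*conj(0) + 5*(-4)*conj(0)]
      = (1/20)[(24) + (-16) + (-7 - 3*sqrt(5)) + (sqrt(5) + 3) + (-7 + 3*sqrt(5)) + (3 - sqrt(5)) + (0) + (0)] = 0/20 = 0
  <chi_rho, chi_6> = (1/20)[1*(12)*conj(2) + 1*(8)*conj(2) + 2*(-sqrt(5) - 2)*conj(-1/2 + sqrt(5)/2) + 2*(2 + sqrt(5))*conj(-sqrt(5)/2 - 1/2) + 2*(-2 + sqrt(5))*conj(-sqrt(5)/2 - 1/2) + 2*(2 - sqrt(5))*conj(-1/2 + sqrt(5)/2) + 5*(0)*conj(0) + 5*(-4)*conj(0)]
      = (1/20)[(24) + (16) + (-3 - sqrt(5)) + (-7 - 3*sqrt(5)) + (-3 + sqrt(5)) + (-7 + 3*sqrt(5)) + (0) + (0)] = 20/20 = 1
  <chi_rho, chi_7> = (1/20)[1*(12)*conj(2) + 1*(8)*conj(-2) + 2*(-sqrt(5) - 2)*conj(1/2 - sqrt(5)/2) + 2*(2 + sqrt(5))*conj(-sqrt(5)/2 - 1/2) + 2*(-2 + sqrt(5))*conj(1/2 + sqrt(5)/2) + 2*(2 - sqrt(5))*conj(-1/2 + sqrt(5)/2) + 5*(0)*conj(0) + 5*(-4)*conj(0)]
      = (1/20)[(24) + (-16) + (sqrt(5) + 3) + (-7 - 3*sqrt(5)) + (3 - sqrt(5)) + (-7 + 3*sqrt(5)) + (0) + (0)] = 0/20 = 0
  <chi_rho, chi_8> = (1/20)[1*(12)*conj(2) + 1*(8)*conj(2) + 2*(-sqrt(5) - 2)*conj(-sqrt(5)/2 - 1/2) + 2*(2 + sqrt(5))*conj(-1/2 + sqrt(5)/2) + 2*(-2 + sqrt(5))*conj(-1/2 + sqrt(5)/2) + 2*(2 - sqrt(5))*conj(-sqrt(5)/2 - 1/2) + 5*(0)*conj(0) + 5*(-4)*conj(0)]
      = (1/20)[(24) + (16) + (3*sqrt(5) + 7) + (sqrt(5) + 3) + (7 - 3*sqrt(5)) + (3 - sqrt(5)) + (0) + (0)] = 60/20 = 3
Dimension check: dim(rho) = sum (mult * dim) = 0*1 + 2*1 + 2*1 + 0*1 + 0*2 + 1*2 + 0*2 + 3*2 = 12 = chi_rho(e) = 12.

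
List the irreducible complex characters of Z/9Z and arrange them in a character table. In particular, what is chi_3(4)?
Character table of Z/9Z (irreps indexed chi_0,...,chi_8 with chi_k(m) = zeta_9^(k*m), zeta_9 = exp(2*pi*i/9)):
  irrep \ class  {0} (size 1)  {1} (size 1)    {2} (size 1)    {3} (size 1)    {4} (size 1)    {5} (size 1)    {6} (size 1)    {7} (size 1)    {8} (size 1)  
  chi_0          1             1               1               1               1               1               1               1               1             
  chi_1          1             exp(2*I*pi/9)   exp(4*I*pi/9)   exp(2*I*pi/3)   exp(8*I*pi/9)   exp(-8*I*pi/9)  exp(-2*I*pi/3)  exp(-4*I*pi/9)  exp(-2*I*pi/9)
  chi_2          1             exp(4*I*pi/9)   exp(8*I*pi/9)   exp(-2*I*pi/3)  exp(-2*I*pi/9)  exp(2*I*pi/9)   exp(2*I*pi/3)   exp(-8*I*pi/9)  exp(-4*I*pi/9)
  chi_3          1             exp(2*I*pi/3)   exp(-2*I*pi/3)  1               exp(2*I*pi/3)   exp(-2*I*pi/3)  1               exp(2*I*pi/3)   exp(-2*I*pi/3)
  chi_4          1             exp(8*I*pi/9)   exp(-2*I*pi/9)  exp(2*I*pi/3)   exp(-4*I*pi/9)  exp(4*I*pi/9)   exp(-2*I*pi/3)  exp(2*I*pi/9)   exp(-8*I*pi/9)
  chi_5          1             exp(-8*I*pi/9)  exp(2*I*pi/9)   exp(-2*I*pi/3)  exp(4*I*pi/9)   exp(-4*I*pi/9)  exp(2*I*pi/3)   exp(-2*I*pi/9)  exp(8*I*pi/9) 
  chi_6          1             exp(-2*I*pi/3)  exp(2*I*pi/3)   1               exp(-2*I*pi/3)  exp(2*I*pi/3)   1               exp(-2*I*pi/3)  exp(2*I*pi/3) 
  chi_7          1             exp(-4*I*pi/9)  exp(-8*I*pi/9)  exp(2*I*pi/3)   exp(2*I*pi/9)   exp(-2*I*pi/9)  exp(-2*I*pi/3)  exp(8*I*pi/9)   exp(4*I*pi/9) 
  chi_8          1             exp(-2*I*pi/9)  exp(-4*I*pi/9)  exp(-2*I*pi/3)  exp(-8*I*pi/9)  exp(8*I*pi/9)   exp(2*I*pi/3)   exp(4*I*pi/9)   exp(2*I*pi/9) 

Spot check: chi_3(4) = zeta_9^(3*4) = zeta_9^12 = exp(2*I*pi/3).

Working: Z/9Z is abelian, so all 9 irreducible complex representations are 1-dimensional. They are given by chi_k(m) = zeta_9^(k*m) for k = 0,...,8. Row orthogonality: sum_m chi_k(m) conj(chi_l(m)) = 9 * [k = l].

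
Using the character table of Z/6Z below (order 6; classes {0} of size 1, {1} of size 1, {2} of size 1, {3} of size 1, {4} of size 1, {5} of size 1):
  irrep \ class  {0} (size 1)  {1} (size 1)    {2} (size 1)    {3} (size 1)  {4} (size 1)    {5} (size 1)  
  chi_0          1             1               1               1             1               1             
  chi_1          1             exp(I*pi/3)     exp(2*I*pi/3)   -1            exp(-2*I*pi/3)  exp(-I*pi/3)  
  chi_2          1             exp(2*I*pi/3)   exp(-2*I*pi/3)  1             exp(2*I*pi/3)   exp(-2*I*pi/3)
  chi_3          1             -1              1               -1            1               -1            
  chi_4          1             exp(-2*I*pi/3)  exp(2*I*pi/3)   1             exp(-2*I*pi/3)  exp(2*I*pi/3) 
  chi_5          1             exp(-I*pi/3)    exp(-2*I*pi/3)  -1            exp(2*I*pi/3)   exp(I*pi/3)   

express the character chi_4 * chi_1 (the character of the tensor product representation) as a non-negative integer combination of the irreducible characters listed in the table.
chi_4 tensor chi_1 = chi_5 (all other irreducibles have multiplicity 0).

The character of a tensor product is the pointwise product (chi_4 * chi_1)(C) = chi_4(C) * chi_1(C):
  {0}: (1)*(1), {1}: (exp(-2*I*pi/3))*(exp(I*pi/3)), {2}: (exp(2*I*pi/3))*(exp(2*I*pi/3)), {3}: (1)*(-1), {4}: (exp(-2*I*pi/3))*(exp(-2*I*pi/3)), {5}: (exp(2*I*pi/3))*(exp(-I*pi/3))
so (chi_4 * chi_1) takes values
  {0} -> 1, {1} -> exp(-I*pi/3), {2} -> exp(-2*I*pi/3), {3} -> -1, {4} -> exp(2*I*pi/3), {5} -> exp(I*pi/3).
Now take the inner product of this character with each irreducible chi from the table, <chi_4*chi_1, chi> = (1/6) sum_C |C| (chi_4*chi_1)(C) conj(chi(C)):
  <chi_4*chi_1, chi_0> = (1/6)[1*(1)*conj(1) + 1*(exp(-I*pi/3))*conj(1) + 1*(exp(-2*I*pi/3))*conj(1) + 1*(-1)*conj(1) + 1*(exp(2*I*pi/3))*conj(1) + 1*(exp(I*pi/3))*conj(1)]
      = (1/6)[(1) + (exp(-I*pi/3)) + (exp(-2*I*pi/3)) + (-1) + (exp(2*I*pi/3)) + (exp(I*pi/3))] = 0/6 = 0
  <chi_4*chi_1, chi_1> = (1/6)[1*(1)*conj(1) + 1*(exp(-I*pi/3))*conj(exp(I*pi/3)) + 1*(exp(-2*I*pi/3))*conj(exp(2*I*pi/3)) + 1*(-1)*conj(-1) + 1*(exp(2*I*pi/3))*conj(exp(-2*I*pi/3)) + 1*(exp(I*pi/3))*conj(exp(-I*pi/3))]
      = (1/6)[(1) + (exp(-2*I*pi/3)) + (exp(2*I*pi/3)) + (1) + (exp(-2*I*pi/3)) + (exp(2*I*pi/3))] = 0/6 = 0
  <chi_4*chi_1, chi_2> = (1/6)[1*(1)*conj(1) + 1*(exp(-I*pi/3))*conj(exp(2*I*pi/3)) + 1*(exp(-2*I*pi/3))*conj(exp(-2*I*pi/3)) + 1*(-1)*conj(1) + 1*(exp(2*I*pi/3))*conj(exp(2*I*pi/3)) + 1*(exp(I*pi/3))*conj(exp(-2*I*pi/3))]
      = (1/6)[(1) + (-1) + (1) + (-1) + (1) + (-1)] = 0/6 = 0
  <chi_4*chi_1, chi_3> = (1/6)[1*(1)*conj(1) + 1*(exp(-I*pi/3))*conj(-1) + 1*(exp(-2*I*pi/3))*conj(1) + 1*(-1)*conj(-1) + 1*(exp(2*I*pi/3))*conj(1) + 1*(exp(I*pi/3))*conj(-1)]
      = (1/6)[(1) + (-exp(-I*pi/3)) + (exp(-2*I*pi/3)) + (1) + (exp(2*I*pi/3)) + (-exp(I*pi/3))] = 0/6 = 0
  <chi_4*chi_1, chi_4> = (1/6)[1*(1)*conj(1) + 1*(exp(-I*pi/3))*conj(exp(-2*I*pi/3)) + 1*(exp(-2*I*pi/3))*conj(exp(2*I*pi/3)) + 1*(-1)*conj(1) + 1*(exp(2*I*pi/3))*conj(exp(-2*I*pi/3)) + 1*(exp(I*pi/3))*conj(exp(2*I*pi/3))]
      = (1/6)[(1) + (exp(I*pi/3)) + (exp(2*I*pi/3)) + (-1) + (exp(-2*I*pi/3)) + (exp(-I*pi/3))] = 0/6 = 0
  <chi_4*chi_1, chi_5> = (1/6)[1*(1)*conj(1) + 1*(exp(-I*pi/3))*conj(exp(-I*pi/3)) + 1*(exp(-2*I*pi/3))*conj(exp(-2*I*pi/3)) + 1*(-1)*conj(-1) + 1*(exp(2*I*pi/3))*conj(exp(2*I*pi/3)) + 1*(exp(I*pi/3))*conj(exp(I*pi/3))]
      = (1/6)[(1) + (1) + (1) + (1) + (1) + (1)] = 6/6 = 1
(Exp terms are combined using exp(i*s)*conj(exp(i*t)) = exp(i*(s-t)), and sums of them are collapsed using the identity that for every m > 1 the m distinct m-th roots of unity sum to 0, e.g. 1 + exp(2*I*pi/3) + exp(-2*I*pi/3) = 0.)
Hence the multiplicities are chi_5: 1. Dimension check: dim(chi_4)*dim(chi_1) = 1*1 = 1 and sum (mult * dim) = 1*1 = 1.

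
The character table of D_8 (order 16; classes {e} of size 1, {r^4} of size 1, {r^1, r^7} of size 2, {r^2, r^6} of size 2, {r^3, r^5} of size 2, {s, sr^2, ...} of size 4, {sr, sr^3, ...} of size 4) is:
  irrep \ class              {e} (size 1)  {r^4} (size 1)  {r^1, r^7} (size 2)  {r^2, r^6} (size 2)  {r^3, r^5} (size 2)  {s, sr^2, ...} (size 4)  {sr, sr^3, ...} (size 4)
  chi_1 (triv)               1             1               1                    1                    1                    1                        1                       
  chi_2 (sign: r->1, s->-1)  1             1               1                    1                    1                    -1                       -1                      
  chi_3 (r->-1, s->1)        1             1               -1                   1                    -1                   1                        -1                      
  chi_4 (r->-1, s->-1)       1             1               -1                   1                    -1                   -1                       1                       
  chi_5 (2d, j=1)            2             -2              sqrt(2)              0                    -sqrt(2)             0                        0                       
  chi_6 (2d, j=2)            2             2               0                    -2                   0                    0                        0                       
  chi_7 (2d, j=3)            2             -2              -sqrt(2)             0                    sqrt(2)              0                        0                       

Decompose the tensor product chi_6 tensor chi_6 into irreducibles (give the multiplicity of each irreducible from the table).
chi_6 tensor chi_6 = chi_1 + chi_2 + chi_3 + chi_4 (all other irreducibles have multiplicity 0).

Reasoning: The character of a tensor product is the pointwise product (chi_6 * chi_6)(C) = chi_6(C) * chi_6(C):
  {e}: (2)*(2), {r^4}: (2)*(2), {r^1, r^7}: (0)*(0), {r^2, r^6}: (-2)*(-2), {r^3, r^5}: (0)*(0), {s, sr^2, ...}: (0)*(0), {sr, sr^3, ...}: (0)*(0)
so (chi_6 * chi_6) takes values
  {e} -> 4, {r^4} -> 4, {r^1, r^7} -> 0, {r^2, r^6} -> 4, {r^3, r^5} -> 0, {s, sr^2, ...} -> 0, {sr, sr^3, ...} -> 0.
Now take the inner product of this character with each irreducible chi from the table, <chi_6*chi_6, chi> = (1/16) sum_C |C| (chi_6*chi_6)(C) conj(chi(C)):
  <chi_6*chi_6, chi_1> = (1/16)[1*(4)*conj(1) + 1*(4)*conj(1) + 2*(0)*conj(1) + 2*(4)*conj(1) + 2*(0)*conj(1) + 4*(0)*conj(1) + 4*(0)*conj(1)]
      = (1/16)[(4) + (4) + (0) + (8) + (0) + (0) + (0)] = 16/16 = 1
  <chi_6*chi_6, chi_2> = (1/16)[1*(4)*conj(1) + 1*(4)*conj(1) + 2*(0)*conj(1) + 2*(4)*conj(1) + 2*(0)*conj(1) + 4*(0)*conj(-1) + 4*(0)*conj(-1)]
      = (1/16)[(4) + (4) + (0) + (8) + (0) + (0) + (0)] = 16/16 = 1
  <chi_6*chi_6, chi_3> = (1/16)[1*(4)*conj(1) + 1*(4)*conj(1) + 2*(0)*conj(-1) + 2*(4)*conj(1) + 2*(0)*conj(-1) + 4*(0)*conj(1) + 4*(0)*conj(-1)]
      = (1/16)[(4) + (4) + (0) + (8) + (0) + (0) + (0)] = 16/16 = 1
  <chi_6*chi_6, chi_4> = (1/16)[1*(4)*conj(1) + 1*(4)*conj(1) + 2*(0)*conj(-1) + 2*(4)*conj(1) + 2*(0)*conj(-1) + 4*(0)*conj(-1) + 4*(0)*conj(1)]
      = (1/16)[(4) + (4) + (0) + (8) + (0) + (0) + (0)] = 16/16 = 1
  <chi_6*chi_6, chi_5> = (1/16)[1*(4)*conj(2) + 1*(4)*conj(-2) + 2*(0)*conj(sqrt(2)) + 2*(4)*conj(0) + 2*(0)*conj(-sqrt(2)) + 4*(0)*conj(0) + 4*(0)*conj(0)]
      = (1/16)[(8) + (-8) + (0) + (0) + (0) + (0) + (0)] = 0/16 = 0
  <chi_6*chi_6, chi_6> = (1/16)[1*(4)*conj(2) + 1*(4)*conj(2) + 2*(0)*conj(0) + 2*(4)*conj(-2) + 2*(0)*conj(0) + 4*(0)*conj(0) + 4*(0)*conj(0)]
      = (1/16)[(8) + (8) + (0) + (-16) + (0) + (0) + (0)] = 0/16 = 0
  <chi_6*chi_6, chi_7> = (1/16)[1*(4)*conj(2) + 1*(4)*conj(-2) + 2*(0)*conj(-sqrt(2)) + 2*(4)*conj(0) + 2*(0)*conj(sqrt(2)) + 4*(0)*conj(0) + 4*(0)*conj(0)]
      = (1/16)[(8) + (-8) + (0) + (0) + (0) + (0) + (0)] = 0/16 = 0
Hence the multiplicities are chi_1: 1, chi_2: 1, chi_3: 1, chi_4: 1. Dimension check: dim(chi_6)*dim(chi_6) = 2*2 = 4 and sum (mult * dim) = 1*1 + 1*1 + 1*1 + 1*1 = 4.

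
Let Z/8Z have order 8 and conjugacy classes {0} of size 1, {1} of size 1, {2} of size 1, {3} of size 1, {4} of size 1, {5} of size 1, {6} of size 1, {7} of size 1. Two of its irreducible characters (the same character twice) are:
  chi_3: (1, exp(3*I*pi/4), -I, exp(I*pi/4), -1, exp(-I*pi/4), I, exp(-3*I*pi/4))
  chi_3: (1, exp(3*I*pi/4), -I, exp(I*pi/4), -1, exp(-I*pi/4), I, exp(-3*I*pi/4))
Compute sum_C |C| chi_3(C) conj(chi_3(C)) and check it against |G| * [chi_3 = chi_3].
Sum = 8 = |G| = 8; so <chi_3, chi_3> = 1 (norm-1 confirms irreducibility).

Justification: Compute term by term over conjugacy classes (|C| * chi_3(C) * conj(chi_3(C))):
  1*(1)*conj(1) + 1*(exp(3*I*pi/4))*conj(exp(3*I*pi/4)) + 1*(-I)*conj(-I) + 1*(exp(I*pi/4))*conj(exp(I*pi/4)) + 1*(-1)*conj(-1) + 1*(exp(-I*pi/4))*conj(exp(-I*pi/4)) + 1*(I)*conj(I) + 1*(exp(-3*I*pi/4))*conj(exp(-3*I*pi/4))
  = (1) + (1) + (1) + (1) + (1) + (1) + (1) + (1)
  = 8.
(Exp terms are combined using exp(i*s)*conj(exp(i*t)) = exp(i*(s-t)), and sums of them are collapsed using the identity that for every m > 1 the m distinct m-th roots of unity sum to 0, e.g. 1 + exp(2*I*pi/3) + exp(-2*I*pi/3) = 0.)
Dividing by |G| = 8 gives 8/8 = 1, matching the row-orthogonality relation <chi_3, chi_3> = [chi_3 = chi_3].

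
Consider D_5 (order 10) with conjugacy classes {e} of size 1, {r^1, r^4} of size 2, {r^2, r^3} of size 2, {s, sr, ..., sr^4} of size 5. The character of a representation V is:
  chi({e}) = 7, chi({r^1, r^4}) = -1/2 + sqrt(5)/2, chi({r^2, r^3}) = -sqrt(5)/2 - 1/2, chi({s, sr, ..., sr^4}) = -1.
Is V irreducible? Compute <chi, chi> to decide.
Not irreducible (reducible): <chi, chi> = 6 > 1.

Reasoning: <chi, chi> = (1/|G|) sum_C |C| * |chi(C)|^2 = (1/10)[1*|7|^2 + 2*|-1/2 + sqrt(5)/2|^2 + 2*|-sqrt(5)/2 - 1/2|^2 + 5*|-1|^2]
  = (1/10)[(49) + (3 - sqrt(5)) + (sqrt(5) + 3) + (5)] = 60/10 = 6.
A character is irreducible iff <chi, chi> = 1, so this representation is reducible.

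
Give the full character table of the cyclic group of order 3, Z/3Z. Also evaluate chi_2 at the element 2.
Character table of Z/3Z (irreps indexed chi_0,...,chi_2 with chi_k(m) = zeta_3^(k*m), zeta_3 = exp(2*pi*i/3)):
  irrep \ class  {0} (size 1)  {1} (size 1)    {2} (size 1)  
  chi_0          1             1               1             
  chi_1          1             exp(2*I*pi/3)   exp(-2*I*pi/3)
  chi_2          1             exp(-2*I*pi/3)  exp(2*I*pi/3) 

Spot check: chi_2(2) = zeta_3^(2*2) = zeta_3^4 = exp(2*I*pi/3).

Explanation: Z/3Z is abelian, so all 3 irreducible complex representations are 1-dimensional. They are given by chi_k(m) = zeta_3^(k*m) for k = 0,...,2. Row orthogonality: sum_m chi_k(m) conj(chi_l(m)) = 3 * [k = l].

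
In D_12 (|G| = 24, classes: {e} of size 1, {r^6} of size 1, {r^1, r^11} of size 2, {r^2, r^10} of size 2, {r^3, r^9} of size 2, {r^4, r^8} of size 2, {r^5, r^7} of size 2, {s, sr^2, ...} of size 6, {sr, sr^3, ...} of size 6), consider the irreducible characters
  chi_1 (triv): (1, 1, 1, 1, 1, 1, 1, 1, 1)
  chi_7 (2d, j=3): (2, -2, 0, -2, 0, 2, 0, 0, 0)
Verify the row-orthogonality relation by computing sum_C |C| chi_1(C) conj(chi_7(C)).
Sum = 0; so <chi_1, chi_7> = 0 (distinct irreducibles are orthogonal).

Working: Compute term by term over conjugacy classes (|C| * chi_1(C) * conj(chi_7(C))):
  1*(1)*conj(2) + 1*(1)*conj(-2) + 2*(1)*conj(0) + 2*(1)*conj(-2) + 2*(1)*conj(0) + 2*(1)*conj(2) + 2*(1)*conj(0) + 6*(1)*conj(0) + 6*(1)*conj(0)
  = (2) + (-2) + (0) + (-4) + (0) + (4) + (0) + (0) + (0)
  = 0.
Dividing by |G| = 24 gives 0/24 = 0, matching the row-orthogonality relation <chi_1, chi_7> = [chi_1 = chi_7].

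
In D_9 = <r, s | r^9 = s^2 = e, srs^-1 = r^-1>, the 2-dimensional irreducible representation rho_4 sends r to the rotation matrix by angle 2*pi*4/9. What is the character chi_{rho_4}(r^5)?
chi_{rho_4}(r^5) = 2*cos(2*pi*4*5/9) = 2*cos(40*pi/9)

Details: rho_4(r^5) is rotation by angle 2*pi*4*5/9, whose trace is 2*cos(2*pi*4*5/9) = 2*cos(40*pi/9).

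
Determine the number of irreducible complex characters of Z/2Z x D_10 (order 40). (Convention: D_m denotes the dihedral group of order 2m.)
16

Justification: The number of irreducible complex representations of a finite group equals its number of conjugacy classes. For a direct product, #classes(G x H) = #classes(G) * #classes(H). Z/2Z has 2 classes (abelian), D_10 has 8 classes, so 2 * 8 = 16, so Z/2Z x D_10 (order 40) has exactly 16 irreducible complex representations.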